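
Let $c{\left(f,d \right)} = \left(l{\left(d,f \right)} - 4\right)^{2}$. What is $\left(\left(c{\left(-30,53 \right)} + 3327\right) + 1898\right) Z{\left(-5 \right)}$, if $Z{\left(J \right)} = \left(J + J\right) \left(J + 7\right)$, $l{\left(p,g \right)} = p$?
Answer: $-152520$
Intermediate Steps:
$Z{\left(J \right)} = 2 J \left(7 + J\right)$
$c{\left(f,d \right)} = \left(-4 + d\right)^{2}$ ($c{\left(f,d \right)} = \left(d - 4\right)^{2} = \left(-4 + d\right)^{2}$)
$\left(\left(c{\left(-30,53 \right)} + 3327\right) + 1898\right) Z{\left(-5 \right)} = \left(\left(\left(-4 + 53\right)^{2} + 3327\right) + 1898\right) 2 \left(-5\right) \left(7 - 5\right) = \left(\left(49^{2} + 3327\right) + 1898\right) 2 \left(-5\right) 2 = \left(\left(2401 + 3327\right) + 1898\right) \left(-20\right) = \left(5728 + 1898\right) \left(-20\right) = 7626 \left(-20\right) = -152520$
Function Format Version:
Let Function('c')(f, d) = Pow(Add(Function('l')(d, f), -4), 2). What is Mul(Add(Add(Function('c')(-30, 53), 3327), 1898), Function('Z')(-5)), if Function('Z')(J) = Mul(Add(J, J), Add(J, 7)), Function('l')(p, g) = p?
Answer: -152520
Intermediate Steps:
Function('Z')(J) = Mul(2, J, Add(7, J)) (Function('Z')(J) = Mul(Mul(2, J), Add(7, J)) = Mul(2, J, Add(7, J)))
Function('c')(f, d) = Pow(Add(-4, d), 2) (Function('c')(f, d) = Pow(Add(d, -4), 2) = Pow(Add(-4, d), 2))
Mul(Add(Add(Function('c')(-30, 53), 3327), 1898), Function('Z')(-5)) = Mul(Add(Add(Pow(Add(-4, 53), 2), 3327), 1898), Mul(2, -5, Add(7, -5))) = Mul(Add(Add(Pow(49, 2), 3327), 1898), Mul(2, -5, 2)) = Mul(Add(Add(2401, 3327), 1898), -20) = Mul(Add(5728, 1898), -20) = Mul(7626, -20) = -152520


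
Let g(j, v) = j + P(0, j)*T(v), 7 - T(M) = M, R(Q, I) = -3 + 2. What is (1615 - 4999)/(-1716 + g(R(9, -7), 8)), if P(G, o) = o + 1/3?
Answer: 10152/5149 ≈ 1.9716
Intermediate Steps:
R(Q, I) = -1
P(G, o) = 1/3 + o (P(G, o) = o + 1/3 = 1/3 + o)
T(M) = 7 - M
g(j, v) = j + (7 - v)*(1/3 + j) (g(j, v) = j + (1/3 + j)*(7 - v) = j + (7 - v)*(1/3 + j))
(1615 - 4999)/(-1716 + g(R(9, -7), 8)) = (1615 - 4999)/(-1716 + (-1 - (1 + 3*(-1))*(-7 + 8)/3)) = -3384/(-1716 + (-1 - 1/3*(1 - 3)*1)) = -3384/(-1716 + (-1 - 1/3*(-2)*1)) = -3384/(-1716 + (-1 + 2/3)) = -3384/(-1716 - 1/3) = -3384/(-5149/3) = -3384*(-3/5149) = 10152/5149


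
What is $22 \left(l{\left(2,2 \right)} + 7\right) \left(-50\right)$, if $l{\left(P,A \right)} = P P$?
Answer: $-12100$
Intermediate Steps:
$l{\left(P,A \right)} = P^{2}$
$22 \left(l{\left(2,2 \right)} + 7\right) \left(-50\right) = 22 \left(2^{2} + 7\right) \left(-50\right) = 22 \left(4 + 7\right) \left(-50\right) = 22 \cdot 11 \left(-50\right) = 242 \left(-50\right) = -12100$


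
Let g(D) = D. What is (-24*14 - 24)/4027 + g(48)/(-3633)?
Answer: -500392/4876697 ≈ -0.10261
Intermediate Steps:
(-24*14 - 24)/4027 + g(48)/(-3633) = (-24*14 - 24)/4027 + 48/(-3633) = (-336 - 24)*(1/4027) + 48*(-1/3633) = -360*1/4027 - 16/1211 = -360/4027 - 16/1211 = -500392/4876697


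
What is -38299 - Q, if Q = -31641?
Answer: -6658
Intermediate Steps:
-38299 - Q = -38299 - 1*(-31641) = -38299 + 31641 = -6658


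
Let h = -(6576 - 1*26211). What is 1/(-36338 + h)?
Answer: -1/16703 ≈ -5.9869e-5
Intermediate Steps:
h = 19635 (h = -(6576 - 26211) = -1*(-19635) = 19635)
1/(-36338 + h) = 1/(-36338 + 19635) = 1/(-16703) = -1/16703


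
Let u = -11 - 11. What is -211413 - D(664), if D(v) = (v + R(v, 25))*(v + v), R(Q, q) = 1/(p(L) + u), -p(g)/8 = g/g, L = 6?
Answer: -16397411/15 ≈ -1.0932e+6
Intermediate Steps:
p(g) = -8 (p(g) = -8*g/g = -8*1 = -8)
u = -22
R(Q, q) = -1/30 (R(Q, q) = 1/(-8 - 22) = 1/(-30) = -1/30)
D(v) = 2*v*(-1/30 + v) (D(v) = (v - 1/30)*(v + v) = (-1/30 + v)*(2*v) = 2*v*(-1/30 + v))
-211413 - D(664) = -211413 - 664*(-1 + 30*664)/15 = -211413 - 664*(-1 + 19920)/15 = -211413 - 664*19919/15 = -211413 - 1*13226216/15 = -211413 - 13226216/15 = -16397411/15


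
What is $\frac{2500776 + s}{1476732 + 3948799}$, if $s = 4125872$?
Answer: $\frac{6626648}{5425531} \approx 1.2214$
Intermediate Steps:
$\frac{2500776 + s}{1476732 + 3948799} = \frac{2500776 + 4125872}{1476732 + 3948799} = \frac{6626648}{5425531}$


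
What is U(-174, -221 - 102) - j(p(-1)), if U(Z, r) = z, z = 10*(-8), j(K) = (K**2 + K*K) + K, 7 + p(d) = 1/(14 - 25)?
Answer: -20990/121 ≈ -173.47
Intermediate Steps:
p(d) = -78/11 (p(d) = -7 + 1/(14 - 25) = -7 + 1/(-11) = -7 - 1/11 = -78/11)
j(K) = K + 2*K**2 (j(K) = (K**2 + K**2) + K = 2*K**2 + K = K + 2*K**2)
z = -80
U(Z, r) = -80
U(-174, -221 - 102) - j(p(-1)) = -80 - (-78)*(1 + 2*(-78/11))/11 = -80 - (-78)*(1 - 156/11)/11 = -80 - (-78)*(-145)/(11*11) = -80 - 1*11310/121 = -80 - 11310/121 = -20990/121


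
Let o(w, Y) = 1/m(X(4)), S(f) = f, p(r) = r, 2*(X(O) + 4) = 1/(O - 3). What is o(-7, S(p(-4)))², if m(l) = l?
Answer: 4/49 ≈ 0.081633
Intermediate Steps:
X(O) = -4 + 1/(2*(-3 + O)) (X(O) = -4 + 1/(2*(O - 3)) = -4 + 1/(2*(-3 + O)))
o(w, Y) = -2/7 (o(w, Y) = 1/((25 - 8*4)/(2*(-3 + 4))) = 1/((½)*(25 - 32)/1) = 1/((½)*1*(-7)) = 1/(-7/2) = -2/7)
o(-7, S(p(-4)))² = (-2/7)² = 4/49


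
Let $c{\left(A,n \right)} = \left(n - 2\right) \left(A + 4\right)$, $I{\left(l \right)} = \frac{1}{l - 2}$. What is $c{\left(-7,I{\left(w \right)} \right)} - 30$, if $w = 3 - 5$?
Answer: $- \frac{93}{4} \approx -23.25$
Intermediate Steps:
$w = -2$ ($w = 3 - 5 = -2$)
$I{\left(l \right)} = \frac{1}{-2 + l}$
$c{\left(A,n \right)} = \left(-2 + n\right) \left(4 + A\right)$
$c{\left(-7,I{\left(w \right)} \right)} - 30 = \left(-8 - -14 + \frac{4}{-2 - 2} - \frac{7}{-2 - 2}\right) - 30 = \left(-8 + 14 + \frac{4}{-4} - \frac{7}{-4}\right) - 30 = \left(-8 + 14 + 4 \left(- \frac{1}{4}\right) - - \frac{7}{4}\right) - 30 = \left(-8 + 14 - 1 + \frac{7}{4}\right) - 30 = \frac{27}{4} - 30 = - \frac{93}{4}$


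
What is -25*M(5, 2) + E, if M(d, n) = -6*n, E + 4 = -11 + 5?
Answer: 290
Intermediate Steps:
E = -10 (E = -4 + (-11 + 5) = -4 - 6 = -10)
-25*M(5, 2) + E = -(-150)*2 - 10 = -25*(-12) - 10 = 300 - 10 = 290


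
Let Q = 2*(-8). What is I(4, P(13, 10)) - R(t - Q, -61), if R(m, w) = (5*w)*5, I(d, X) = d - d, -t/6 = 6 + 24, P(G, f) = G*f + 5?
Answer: 1525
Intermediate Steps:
P(G, f) = 5 + G*f
t = -180 (t = -6*(6 + 24) = -6*30 = -180)
Q = -16
I(d, X) = 0
R(m, w) = 25*w
I(4, P(13, 10)) - R(t - Q, -61) = 0 - 25*(-61) = 0 - 1*(-1525) = 0 + 1525 = 1525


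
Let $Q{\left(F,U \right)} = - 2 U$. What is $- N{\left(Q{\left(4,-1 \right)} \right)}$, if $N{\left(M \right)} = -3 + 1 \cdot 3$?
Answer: $0$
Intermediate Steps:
$N{\left(M \right)} = 0$ ($N{\left(M \right)} = -3 + 3 = 0$)
$- N{\left(Q{\left(4,-1 \right)} \right)} = \left(-1\right) 0 = 0$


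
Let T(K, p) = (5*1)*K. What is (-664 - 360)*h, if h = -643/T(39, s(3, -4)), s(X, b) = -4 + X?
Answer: 658432/195 ≈ 3376.6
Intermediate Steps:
T(K, p) = 5*K
h = -643/195 (h = -643/(5*39) = -643/195 ≈ -3.2974)
(-664 - 360)*h = (-664 - 360)*(-643/195) = -1024*(-643/195) = 658432/195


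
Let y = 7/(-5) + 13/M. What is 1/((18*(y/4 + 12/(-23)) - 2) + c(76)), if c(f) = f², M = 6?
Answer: 460/2653307 ≈ 0.00017337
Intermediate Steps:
y = 23/30 (y = 7/(-5) + 13/6 = 7*(-⅕) + 13*(⅙) = -7/5 + 13/6 = 23/30 ≈ 0.76667)
1/((18*(y/4 + 12/(-23)) - 2) + c(76)) = 1/((18*((23/30)/4 + 12/(-23)) - 2) + 76²) = 1/((18*((23/30)*(¼) + 12*(-1/23)) - 2) + 5776) = 1/((18*(23/120 - 12/23) - 2) + 5776) = 1/((18*(-911/2760) - 2) + 5776) = 1/((-2733/460 - 2) + 5776) = 1/(-3653/460 + 5776) = 1/(2653307/460) = 460/2653307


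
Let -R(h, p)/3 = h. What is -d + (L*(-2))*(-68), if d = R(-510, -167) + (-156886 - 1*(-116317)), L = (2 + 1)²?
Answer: 40263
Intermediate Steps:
R(h, p) = -3*h
L = 9 (L = 3² = 9)
d = -39039 (d = -3*(-510) + (-156886 - 1*(-116317)) = 1530 + (-156886 + 116317) = 1530 - 40569 = -39039)
-d + (L*(-2))*(-68) = -1*(-39039) + (9*(-2))*(-68) = 39039 - 18*(-68) = 39039 + 1224 = 40263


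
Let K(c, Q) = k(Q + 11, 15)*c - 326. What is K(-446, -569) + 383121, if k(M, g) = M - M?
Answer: 382795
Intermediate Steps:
k(M, g) = 0
K(c, Q) = -326 (K(c, Q) = 0*c - 326 = 0 - 326 = -326)
K(-446, -569) + 383121 = -326 + 383121 = 382795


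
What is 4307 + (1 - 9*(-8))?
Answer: 4380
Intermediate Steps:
4307 + (1 - 9*(-8)) = 4307 + (1 + 72) = 4307 + 73 = 4380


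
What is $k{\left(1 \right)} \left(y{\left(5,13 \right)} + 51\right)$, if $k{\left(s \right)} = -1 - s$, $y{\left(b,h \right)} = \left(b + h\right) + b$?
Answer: $-148$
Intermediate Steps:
$y{\left(b,h \right)} = h + 2 b$
$k{\left(1 \right)} \left(y{\left(5,13 \right)} + 51\right) = \left(-1 - 1\right) \left(\left(13 + 2 \cdot 5\right) + 51\right) = \left(-1 - 1\right) \left(\left(13 + 10\right) + 51\right) = - 2 \left(23 + 51\right) = \left(-2\right) 74 = -148$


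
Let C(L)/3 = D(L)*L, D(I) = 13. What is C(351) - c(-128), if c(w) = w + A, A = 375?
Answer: 13442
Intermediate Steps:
C(L) = 39*L (C(L) = 3*(13*L) = 39*L)
c(w) = 375 + w (c(w) = w + 375 = 375 + w)
C(351) - c(-128) = 39*351 - (375 - 128) = 13689 - 1*247 = 13689 - 247 = 13442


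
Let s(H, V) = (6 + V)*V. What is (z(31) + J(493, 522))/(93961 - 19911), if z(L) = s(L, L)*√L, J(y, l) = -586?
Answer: -293/37025 + 1147*√31/74050 ≈ 0.078328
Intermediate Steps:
s(H, V) = V*(6 + V)
z(L) = L^(3/2)*(6 + L) (z(L) = (L*(6 + L))*√L = L^(3/2)*(6 + L))
(z(31) + J(493, 522))/(93961 - 19911) = (31^(3/2)*(6 + 31) - 586)/(93961 - 19911) = ((31*√31)*37 - 586)/74050 = (1147*√31 - 586)*(1/74050) = (-586 + 1147*√31)*(1/74050) = -293/37025 + 1147*√31/74050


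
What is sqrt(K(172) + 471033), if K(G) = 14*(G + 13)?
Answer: sqrt(473623) ≈ 688.20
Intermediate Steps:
K(G) = 182 + 14*G (K(G) = 14*(13 + G) = 182 + 14*G)
sqrt(K(172) + 471033) = sqrt((182 + 14*172) + 471033) = sqrt((182 + 2408) + 471033) = sqrt(2590 + 471033) = sqrt(473623)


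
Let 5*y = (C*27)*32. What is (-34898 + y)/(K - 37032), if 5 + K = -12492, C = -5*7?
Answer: 40946/49529 ≈ 0.82671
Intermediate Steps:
C = -35
K = -12497 (K = -5 - 12492 = -12497)
y = -6048 (y = (-35*27*32)/5 = (-945*32)/5 = (1/5)*(-30240) = -6048)
(-34898 + y)/(K - 37032) = (-34898 - 6048)/(-12497 - 37032) = -40946/(-49529) = -40946*(-1/49529) = 40946/49529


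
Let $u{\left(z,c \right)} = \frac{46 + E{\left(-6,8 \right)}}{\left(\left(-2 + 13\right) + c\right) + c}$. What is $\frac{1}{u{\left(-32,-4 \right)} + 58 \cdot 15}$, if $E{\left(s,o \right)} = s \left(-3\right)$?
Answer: $\frac{3}{2674} \approx 0.0011219$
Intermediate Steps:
$E{\left(s,o \right)} = - 3 s$
$u{\left(z,c \right)} = \frac{64}{11 + 2 c}$ ($u{\left(z,c \right)} = \frac{46 - -18}{\left(\left(-2 + 13\right) + c\right) + c} = \frac{46 + 18}{\left(11 + c\right) + c} = \frac{64}{11 + 2 c}$)
$\frac{1}{u{\left(-32,-4 \right)} + 58 \cdot 15} = \frac{1}{\frac{64}{11 + 2 \left(-4\right)} + 58 \cdot 15} = \frac{1}{\frac{64}{11 - 8} + 870} = \frac{1}{\frac{64}{3} + 870} = \frac{1}{\frac{2674}{3}} = \frac{3}{2674}$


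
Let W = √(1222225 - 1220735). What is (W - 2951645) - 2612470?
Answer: -5564115 + √1490 ≈ -5.5641e+6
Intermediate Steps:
W = √1490 ≈ 38.601
(W - 2951645) - 2612470 = (√1490 - 2951645) - 2612470 = (-2951645 + √1490) - 2612470 = -5564115 + √1490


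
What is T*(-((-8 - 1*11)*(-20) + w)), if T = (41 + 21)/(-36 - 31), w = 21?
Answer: 24862/67 ≈ 371.07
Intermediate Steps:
T = -62/67 (T = 62/(-67) = 62*(-1/67) = -62/67 ≈ -0.92537)
T*(-((-8 - 1*11)*(-20) + w)) = -(-62)*((-8 - 1*11)*(-20) + 21)/67 = -(-62)*((-8 - 11)*(-20) + 21)/67 = -(-62)*(-19*(-20) + 21)/67 = -(-62)*(380 + 21)/67 = -(-62)*401/67 = -62/67*(-401) = 24862/67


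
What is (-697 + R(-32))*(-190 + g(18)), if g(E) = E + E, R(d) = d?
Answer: 112266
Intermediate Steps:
g(E) = 2*E
(-697 + R(-32))*(-190 + g(18)) = (-697 - 32)*(-190 + 2*18) = -729*(-190 + 36) = -729*(-154) = 112266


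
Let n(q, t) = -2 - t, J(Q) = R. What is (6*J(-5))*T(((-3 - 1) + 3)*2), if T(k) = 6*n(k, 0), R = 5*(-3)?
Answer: 1080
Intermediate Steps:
R = -15
J(Q) = -15
T(k) = -12 (T(k) = 6*(-2 - 1*0) = 6*(-2 + 0) = 6*(-2) = -12)
(6*J(-5))*T(((-3 - 1) + 3)*2) = (6*(-15))*(-12) = -90*(-12) = 1080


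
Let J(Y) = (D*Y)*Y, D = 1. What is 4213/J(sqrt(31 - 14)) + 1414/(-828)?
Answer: 1732163/7038 ≈ 246.12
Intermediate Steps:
J(Y) = Y**2 (J(Y) = (1*Y)*Y = Y*Y = Y**2)
4213/J(sqrt(31 - 14)) + 1414/(-828) = 4213/((sqrt(31 - 14))**2) + 1414/(-828) = 4213/((sqrt(17))**2) + 1414*(-1/828) = 4213/17 - 707/414 = 1732163/7038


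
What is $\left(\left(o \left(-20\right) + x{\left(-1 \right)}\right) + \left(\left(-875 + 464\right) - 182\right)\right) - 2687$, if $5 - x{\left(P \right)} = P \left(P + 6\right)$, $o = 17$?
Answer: $-3610$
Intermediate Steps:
$x{\left(P \right)} = 5 - P \left(6 + P\right)$ ($x{\left(P \right)} = 5 - P \left(P + 6\right) = 5 - P \left(6 + P\right)$)
$\left(\left(o \left(-20\right) + x{\left(-1 \right)}\right) + \left(\left(-875 + 464\right) - 182\right)\right) - 2687 = \left(\left(17 \left(-20\right) - -10\right) + \left(\left(-875 + 464\right) - 182\right)\right) - 2687 = \left(\left(-340 + \left(5 - 1 + 6\right)\right) - 593\right) - 2687 = \left(\left(-340 + 10\right) - 593\right) - 2687 = \left(-330 - 593\right) - 2687 = -923 - 2687 = -3610$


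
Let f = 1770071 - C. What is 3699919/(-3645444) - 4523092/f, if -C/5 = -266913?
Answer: -9050007758431/793806367332 ≈ -11.401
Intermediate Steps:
C = 1334565 (C = -5*(-266913) = 1334565)
f = 435506 (f = 1770071 - 1*1334565 = 1770071 - 1334565 = 435506)
3699919/(-3645444) - 4523092/f = 3699919/(-3645444) - 4523092/435506 = 3699919*(-1/3645444) - 4523092*1/435506 = -3699919/3645444 - 2261546/217753 = -9050007758431/793806367332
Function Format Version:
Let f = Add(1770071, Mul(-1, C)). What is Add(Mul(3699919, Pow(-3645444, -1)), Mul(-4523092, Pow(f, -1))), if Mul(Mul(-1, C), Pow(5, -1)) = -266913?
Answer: Rational(-9050007758431, 793806367332) ≈ -11.401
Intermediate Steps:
C = 1334565 (C = Mul(-5, -266913) = 1334565)
f = 435506 (f = Add(1770071, Mul(-1, 1334565)) = Add(1770071, -1334565) = 435506)
Add(Mul(3699919, Pow(-3645444, -1)), Mul(-4523092, Pow(f, -1))) = Add(Mul(3699919, Pow(-3645444, -1)), Mul(-4523092, Pow(435506, -1))) = Add(Mul(3699919, Rational(-1, 3645444)), Mul(-4523092, Rational(1, 435506))) = Add(Rational(-3699919, 3645444), Rational(-2261546, 217753)) = Rational(-9050007758431, 793806367332)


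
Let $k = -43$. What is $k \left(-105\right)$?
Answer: $4515$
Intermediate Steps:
$k \left(-105\right) = \left(-43\right) \left(-105\right) = 4515$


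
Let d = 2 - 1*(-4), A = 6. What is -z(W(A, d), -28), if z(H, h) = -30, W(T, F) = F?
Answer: 30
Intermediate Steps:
d = 6 (d = 2 + 4 = 6)
-z(W(A, d), -28) = -1*(-30) = 30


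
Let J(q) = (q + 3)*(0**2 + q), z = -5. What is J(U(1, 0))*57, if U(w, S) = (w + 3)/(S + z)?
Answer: -2508/25 ≈ -100.32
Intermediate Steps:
U(w, S) = (3 + w)/(-5 + S) (U(w, S) = (w + 3)/(S - 5) = (3 + w)/(-5 + S))
J(q) = q*(3 + q) (J(q) = (3 + q)*(0 + q) = (3 + q)*q = q*(3 + q))
J(U(1, 0))*57 = (((3 + 1)/(-5 + 0))*(3 + (3 + 1)/(-5 + 0)))*57 = ((4/(-5))*(3 + 4/(-5)))*57 = ((-1/5*4)*(3 - 1/5*4))*57 = -4*(3 - 4/5)/5*57 = -4/5*11/5*57 = -44/25*57 = -2508/25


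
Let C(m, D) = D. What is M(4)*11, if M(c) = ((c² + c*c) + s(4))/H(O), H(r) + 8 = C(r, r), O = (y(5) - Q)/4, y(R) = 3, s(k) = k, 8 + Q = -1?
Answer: -396/5 ≈ -79.200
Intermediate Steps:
Q = -9 (Q = -8 - 1 = -9)
O = 3 (O = (3 - 1*(-9))/4 = (3 + 9)*(¼) = 12*(¼) = 3)
H(r) = -8 + r
M(c) = -⅘ - 2*c²/5 (M(c) = ((c² + c*c) + 4)/(-8 + 3) = ((c² + c²) + 4)/(-5) = (2*c² + 4)*(-⅕) = (4 + 2*c²)*(-⅕) = -⅘ - 2*c²/5)
M(4)*11 = (-⅘ - ⅖*4²)*11 = (-⅘ - ⅖*16)*11 = (-⅘ - 32/5)*11 = -36/5*11 = -396/5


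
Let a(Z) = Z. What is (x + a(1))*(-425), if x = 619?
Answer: -263500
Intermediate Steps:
(x + a(1))*(-425) = (619 + 1)*(-425) = 620*(-425) = -263500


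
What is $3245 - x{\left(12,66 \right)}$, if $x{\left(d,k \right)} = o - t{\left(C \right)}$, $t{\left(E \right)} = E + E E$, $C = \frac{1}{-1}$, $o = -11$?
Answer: $3256$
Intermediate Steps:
$C = -1$
$t{\left(E \right)} = E + E^{2}$
$x{\left(d,k \right)} = -11$ ($x{\left(d,k \right)} = -11 - - (1 - 1) = -11 - \left(-1\right) 0 = -11 - 0 = -11 + 0 = -11$)
$3245 - x{\left(12,66 \right)} = 3245 - -11 = 3245 + 11 = 3256$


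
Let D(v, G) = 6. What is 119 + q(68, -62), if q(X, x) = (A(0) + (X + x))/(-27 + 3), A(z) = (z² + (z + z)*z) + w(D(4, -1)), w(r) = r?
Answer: 237/2 ≈ 118.50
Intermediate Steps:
A(z) = 6 + 3*z² (A(z) = (z² + (z + z)*z) + 6 = (z² + (2*z)*z) + 6 = (z² + 2*z²) + 6 = 3*z² + 6 = 6 + 3*z²)
q(X, x) = -¼ - X/24 - x/24 (q(X, x) = ((6 + 3*0²) + (X + x))/(-27 + 3) = ((6 + 3*0) + (X + x))/(-24) = ((6 + 0) + (X + x))*(-1/24) = (6 + (X + x))*(-1/24) = (6 + X + x)*(-1/24) = -¼ - X/24 - x/24)
119 + q(68, -62) = 119 + (-¼ - 1/24*68 - 1/24*(-62)) = 119 + (-¼ - 17/6 + 31/12) = 119 - ½ = 237/2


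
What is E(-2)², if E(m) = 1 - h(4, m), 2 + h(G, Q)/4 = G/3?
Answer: 121/9 ≈ 13.444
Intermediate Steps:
h(G, Q) = -8 + 4*G/3 (h(G, Q) = -8 + 4*(G/3) = -8 + 4*G/3)
E(m) = 11/3 (E(m) = 1 - (-8 + (4/3)*4) = 1 - (-8 + 16/3) = 1 - 1*(-8/3) = 1 + 8/3 = 11/3)
E(-2)² = (11/3)² = 121/9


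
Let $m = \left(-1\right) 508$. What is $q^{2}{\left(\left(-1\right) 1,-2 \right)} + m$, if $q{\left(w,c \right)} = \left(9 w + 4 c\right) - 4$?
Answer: $-67$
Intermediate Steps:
$q{\left(w,c \right)} = -4 + 4 c + 9 w$ ($q{\left(w,c \right)} = \left(4 c + 9 w\right) - 4 = -4 + 4 c + 9 w$)
$m = -508$
$q^{2}{\left(\left(-1\right) 1,-2 \right)} + m = \left(-4 + 4 \left(-2\right) + 9 \left(\left(-1\right) 1\right)\right)^{2} - 508 = \left(-4 - 8 + 9 \left(-1\right)\right)^{2} - 508 = \left(-4 - 8 - 9\right)^{2} - 508 = \left(-21\right)^{2} - 508 = 441 - 508 = -67$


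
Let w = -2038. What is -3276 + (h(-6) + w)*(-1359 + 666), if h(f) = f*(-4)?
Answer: 1392426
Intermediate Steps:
h(f) = -4*f
-3276 + (h(-6) + w)*(-1359 + 666) = -3276 + (-4*(-6) - 2038)*(-1359 + 666) = -3276 + (24 - 2038)*(-693) = -3276 - 2014*(-693) = -3276 + 1395702 = 1392426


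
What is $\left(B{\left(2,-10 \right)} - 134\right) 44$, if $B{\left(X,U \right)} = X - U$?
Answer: $-5368$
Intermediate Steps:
$\left(B{\left(2,-10 \right)} - 134\right) 44 = \left(\left(2 - -10\right) - 134\right) 44 = \left(\left(2 + 10\right) - 134\right) 44 = \left(12 - 134\right) 44 = \left(-122\right) 44 = -5368$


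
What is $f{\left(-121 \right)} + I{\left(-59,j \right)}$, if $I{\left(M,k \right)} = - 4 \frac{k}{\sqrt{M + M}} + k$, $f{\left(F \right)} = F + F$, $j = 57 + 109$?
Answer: $-76 + \frac{332 i \sqrt{118}}{59} \approx -76.0 + 61.126 i$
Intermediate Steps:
$j = 166$
$f{\left(F \right)} = 2 F$
$I{\left(M,k \right)} = k - \frac{2 k \sqrt{2}}{\sqrt{M}}$ ($I{\left(M,k \right)} = - 4 \frac{k}{\sqrt{2 M}} + k = - 4 \frac{k}{\sqrt{2} \sqrt{M}} + k = - 4 k \frac{\sqrt{2}}{2 \sqrt{M}} + k = - 4 \frac{k \sqrt{2}}{2 \sqrt{M}} + k = - \frac{2 k \sqrt{2}}{\sqrt{M}} + k = k - \frac{2 k \sqrt{2}}{\sqrt{M}}$)
$f{\left(-121 \right)} + I{\left(-59,j \right)} = 2 \left(-121\right) + \left(166 - \frac{332 \sqrt{2}}{i \sqrt{59}}\right) = -242 + \left(166 - 332 \sqrt{2} \left(- \frac{i \sqrt{59}}{59}\right)\right) = -242 + \left(166 + \frac{332 i \sqrt{118}}{59}\right) = -76 + \frac{332 i \sqrt{118}}{59}$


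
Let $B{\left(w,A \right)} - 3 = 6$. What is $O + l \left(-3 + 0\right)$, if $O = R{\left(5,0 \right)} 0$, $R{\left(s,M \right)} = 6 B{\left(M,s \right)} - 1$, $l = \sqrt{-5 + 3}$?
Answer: $- 3 i \sqrt{2} \approx - 4.2426 i$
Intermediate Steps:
$B{\left(w,A \right)} = 9$ ($B{\left(w,A \right)} = 3 + 6 = 9$)
$l = i \sqrt{2}$ ($l = \sqrt{-2} = i \sqrt{2} \approx 1.4142 i$)
$R{\left(s,M \right)} = 53$ ($R{\left(s,M \right)} = 6 \cdot 9 - 1 = 54 - 1 = 53$)
$O = 0$ ($O = 53 \cdot 0 = 0$)
$O + l \left(-3 + 0\right) = 0 + i \sqrt{2} \left(-3 + 0\right) = 0 + i \sqrt{2} \left(-3\right) = 0 - 3 i \sqrt{2} = - 3 i \sqrt{2}$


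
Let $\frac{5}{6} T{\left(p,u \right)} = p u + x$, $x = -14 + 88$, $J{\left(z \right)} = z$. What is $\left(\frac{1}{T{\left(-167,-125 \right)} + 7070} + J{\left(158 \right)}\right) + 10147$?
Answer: $\frac{1659558425}{161044} \approx 10305.0$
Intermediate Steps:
$x = 74$
$T{\left(p,u \right)} = \frac{444}{5} + \frac{6 p u}{5}$ ($T{\left(p,u \right)} = \frac{6 \left(p u + 74\right)}{5} = \frac{6 \left(74 + p u\right)}{5} = \frac{444}{5} + \frac{6 p u}{5}$)
$\left(\frac{1}{T{\left(-167,-125 \right)} + 7070} + J{\left(158 \right)}\right) + 10147 = \left(\frac{1}{\left(\frac{444}{5} + \frac{6}{5} \left(-167\right) \left(-125\right)\right) + 7070} + 158\right) + 10147 = \left(\frac{1}{\left(\frac{444}{5} + 25050\right) + 7070} + 158\right) + 10147 = \left(\frac{1}{\frac{125694}{5} + 7070} + 158\right) + 10147 = \left(\frac{1}{\frac{161044}{5}} + 158\right) + 10147 = \left(\frac{5}{161044} + 158\right) + 10147 = \frac{25444957}{161044} + 10147 = \frac{1659558425}{161044}$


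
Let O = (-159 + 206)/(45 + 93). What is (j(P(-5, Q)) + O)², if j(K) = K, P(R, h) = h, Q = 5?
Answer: 543169/19044 ≈ 28.522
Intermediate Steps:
O = 47/138 ≈ 0.34058
(j(P(-5, Q)) + O)² = (5 + 47/138)² = (737/138)² = 543169/19044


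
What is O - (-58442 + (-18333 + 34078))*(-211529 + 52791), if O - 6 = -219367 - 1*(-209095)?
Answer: -6777646652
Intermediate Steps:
O = -10266 (O = 6 + (-219367 - 1*(-209095)) = 6 + (-219367 + 209095) = 6 - 10272 = -10266)
O - (-58442 + (-18333 + 34078))*(-211529 + 52791) = -10266 - (-58442 + (-18333 + 34078))*(-211529 + 52791) = -10266 - (-58442 + 15745)*(-158738) = -10266 - (-42697)*(-158738) = -10266 - 1*6777636386 = -10266 - 6777636386 = -6777646652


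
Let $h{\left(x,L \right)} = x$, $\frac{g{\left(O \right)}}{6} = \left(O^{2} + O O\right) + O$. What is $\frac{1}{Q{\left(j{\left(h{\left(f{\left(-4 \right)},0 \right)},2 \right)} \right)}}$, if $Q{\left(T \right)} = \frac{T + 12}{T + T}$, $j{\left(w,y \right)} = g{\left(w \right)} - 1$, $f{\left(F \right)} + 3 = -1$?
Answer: $\frac{334}{179} \approx 1.8659$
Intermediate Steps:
$f{\left(F \right)} = -4$ ($f{\left(F \right)} = -3 - 1 = -4$)
$g{\left(O \right)} = 6 O + 12 O^{2}$ ($g{\left(O \right)} = 6 \left(\left(O^{2} + O O\right) + O\right) = 6 \left(\left(O^{2} + O^{2}\right) + O\right) = 6 \left(2 O^{2} + O\right) = 6 \left(O + 2 O^{2}\right) = 6 O + 12 O^{2}$)
$j{\left(w,y \right)} = -1 + 6 w \left(1 + 2 w\right)$ ($j{\left(w,y \right)} = 6 w \left(1 + 2 w\right) - 1 = -1 + 6 w \left(1 + 2 w\right)$)
$Q{\left(T \right)} = \frac{12 + T}{2 T}$
$\frac{1}{Q{\left(j{\left(h{\left(f{\left(-4 \right)},0 \right)},2 \right)} \right)}} = \frac{1}{\frac{1}{2} \frac{1}{-1 + 6 \left(-4\right) \left(1 + 2 \left(-4\right)\right)} \left(12 - \left(1 + 24 \left(1 + 2 \left(-4\right)\right)\right)\right)} = \frac{1}{\frac{1}{2} \frac{1}{-1 + 6 \left(-4\right) \left(1 - 8\right)} \left(12 - \left(1 + 24 \left(1 - 8\right)\right)\right)} = \frac{1}{\frac{1}{2} \frac{1}{-1 + 6 \left(-4\right) \left(-7\right)} \left(12 - \left(1 + 24 \left(-7\right)\right)\right)} = \frac{1}{\frac{1}{2} \frac{1}{-1 + 168} \left(12 + \left(-1 + 168\right)\right)} = \frac{1}{\frac{1}{2} \cdot \frac{1}{167} \left(12 + 167\right)} = \frac{1}{\frac{1}{2} \cdot \frac{1}{167} \cdot 179} = \frac{1}{\frac{179}{334}} = \frac{334}{179}$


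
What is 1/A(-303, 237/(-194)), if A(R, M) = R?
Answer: -1/303 ≈ -0.0033003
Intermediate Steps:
1/A(-303, 237/(-194)) = 1/(-303) = -1/303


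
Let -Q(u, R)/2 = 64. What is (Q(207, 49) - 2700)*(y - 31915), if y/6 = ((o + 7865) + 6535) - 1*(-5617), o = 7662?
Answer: -379401652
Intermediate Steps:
Q(u, R) = -128 (Q(u, R) = -2*64 = -128)
y = 166074 (y = 6*(((7662 + 7865) + 6535) - 1*(-5617)) = 6*((15527 + 6535) + 5617) = 6*(22062 + 5617) = 6*27679 = 166074)
(Q(207, 49) - 2700)*(y - 31915) = (-128 - 2700)*(166074 - 31915) = -2828*134159 = -379401652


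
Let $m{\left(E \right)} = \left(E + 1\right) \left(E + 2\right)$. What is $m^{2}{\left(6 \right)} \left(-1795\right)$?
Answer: $-5629120$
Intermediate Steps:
$m{\left(E \right)} = \left(1 + E\right) \left(2 + E\right)$
$m^{2}{\left(6 \right)} \left(-1795\right) = \left(2 + 6^{2} + 3 \cdot 6\right)^{2} \left(-1795\right) = \left(2 + 36 + 18\right)^{2} \left(-1795\right) = 56^{2} \left(-1795\right) = 3136 \left(-1795\right) = -5629120$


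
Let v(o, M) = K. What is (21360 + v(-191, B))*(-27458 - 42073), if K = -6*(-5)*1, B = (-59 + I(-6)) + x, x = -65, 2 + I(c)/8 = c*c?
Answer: -1487268090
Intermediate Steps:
I(c) = -16 + 8*c**2 (I(c) = -16 + 8*(c*c) = -16 + 8*c**2)
B = 148 (B = (-59 + (-16 + 8*(-6)**2)) - 65 = (-59 + (-16 + 8*36)) - 65 = (-59 + (-16 + 288)) - 65 = (-59 + 272) - 65 = 213 - 65 = 148)
K = 30 (K = 30*1 = 30)
v(o, M) = 30
(21360 + v(-191, B))*(-27458 - 42073) = (21360 + 30)*(-27458 - 42073) = 21390*(-69531) = -1487268090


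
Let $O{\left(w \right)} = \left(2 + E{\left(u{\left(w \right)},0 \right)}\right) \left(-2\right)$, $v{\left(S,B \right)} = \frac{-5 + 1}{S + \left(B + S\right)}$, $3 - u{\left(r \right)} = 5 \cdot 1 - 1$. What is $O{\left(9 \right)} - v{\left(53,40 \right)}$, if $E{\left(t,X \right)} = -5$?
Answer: $\frac{440}{73} \approx 6.0274$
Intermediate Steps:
$u{\left(r \right)} = -1$ ($u{\left(r \right)} = 3 - \left(5 \cdot 1 - 1\right) = 3 - \left(5 - 1\right) = 3 - 4 = -1$)
$v{\left(S,B \right)} = - \frac{4}{B + 2 S}$
$O{\left(w \right)} = 6$ ($O{\left(w \right)} = \left(2 - 5\right) \left(-2\right) = \left(-3\right) \left(-2\right) = 6$)
$O{\left(9 \right)} - v{\left(53,40 \right)} = 6 - - \frac{4}{40 + 2 \cdot 53} = 6 - - \frac{4}{40 + 106} = 6 - - \frac{4}{146} = 6 - \left(-4\right) \frac{1}{146} = 6 - - \frac{2}{73} = 6 + \frac{2}{73} = \frac{440}{73}$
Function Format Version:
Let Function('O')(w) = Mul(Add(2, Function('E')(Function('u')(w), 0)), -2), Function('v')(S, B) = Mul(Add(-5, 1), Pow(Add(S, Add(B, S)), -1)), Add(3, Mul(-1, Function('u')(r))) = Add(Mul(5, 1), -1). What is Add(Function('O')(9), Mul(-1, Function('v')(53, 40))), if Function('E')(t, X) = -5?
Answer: Rational(440, 73) ≈ 6.0274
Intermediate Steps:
Function('u')(r) = -1 (Function('u')(r) = Add(3, Mul(-1, Add(Mul(5, 1), -1))) = Add(3, Mul(-1, Add(5, -1))) = Add(3, Mul(-1, 4)) = Add(3, -4) = -1)
Function('v')(S, B) = Mul(-4, Pow(Add(B, Mul(2, S)), -1))
Function('O')(w) = 6 (Function('O')(w) = Mul(Add(2, -5), -2) = Mul(-3, -2) = 6)
Add(Function('O')(9), Mul(-1, Function('v')(53, 40))) = Add(6, Mul(-1, Mul(-4, Pow(Add(40, Mul(2, 53)), -1)))) = Add(6, Mul(-1, Mul(-4, Pow(Add(40, 106), -1)))) = Add(6, Mul(-1, Mul(-4, Pow(146, -1)))) = Add(6, Mul(-1, Mul(-4, Rational(1, 146)))) = Add(6, Mul(-1, Rational(-2, 73))) = Add(6, Rational(2, 73)) = Rational(440, 73)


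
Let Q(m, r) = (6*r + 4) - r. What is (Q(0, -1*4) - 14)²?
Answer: 900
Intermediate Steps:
Q(m, r) = 4 + 5*r (Q(m, r) = (4 + 6*r) - r = 4 + 5*r)
(Q(0, -1*4) - 14)² = ((4 + 5*(-1*4)) - 14)² = ((4 + 5*(-4)) - 14)² = ((4 - 20) - 14)² = (-16 - 14)² = (-30)² = 900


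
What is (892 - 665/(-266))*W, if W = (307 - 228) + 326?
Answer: 724545/2 ≈ 3.6227e+5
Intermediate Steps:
W = 405 (W = 79 + 326 = 405)
(892 - 665/(-266))*W = (892 - 665/(-266))*405 = (892 - 665*(-1/266))*405 = (892 + 5/2)*405 = (1789/2)*405 = 724545/2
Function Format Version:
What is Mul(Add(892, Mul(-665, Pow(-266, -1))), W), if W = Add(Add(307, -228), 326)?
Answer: Rational(724545, 2) ≈ 3.6227e+5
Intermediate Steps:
W = 405 (W = Add(79, 326) = 405)
Mul(Add(892, Mul(-665, Pow(-266, -1))), W) = Mul(Add(892, Mul(-665, Pow(-266, -1))), 405) = Mul(Add(892, Mul(-665, Rational(-1, 266))), 405) = Mul(Add(892, Rational(5, 2)), 405) = Mul(Rational(1789, 2), 405) = Rational(724545, 2)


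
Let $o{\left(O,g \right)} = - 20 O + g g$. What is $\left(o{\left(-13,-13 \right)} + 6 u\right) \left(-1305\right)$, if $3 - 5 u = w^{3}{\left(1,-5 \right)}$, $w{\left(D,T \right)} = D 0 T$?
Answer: $-564543$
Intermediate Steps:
$w{\left(D,T \right)} = 0$ ($w{\left(D,T \right)} = 0 T = 0$)
$o{\left(O,g \right)} = g^{2} - 20 O$ ($o{\left(O,g \right)} = - 20 O + g^{2} = g^{2} - 20 O$)
$u = \frac{3}{5}$ ($u = \frac{3}{5} - \frac{0^{3}}{5} = \frac{3}{5} - 0 = \frac{3}{5} + 0 = \frac{3}{5} \approx 0.6$)
$\left(o{\left(-13,-13 \right)} + 6 u\right) \left(-1305\right) = \left(\left(\left(-13\right)^{2} - -260\right) + 6 \cdot \frac{3}{5}\right) \left(-1305\right) = \left(\left(169 + 260\right) + \frac{18}{5}\right) \left(-1305\right) = \left(429 + \frac{18}{5}\right) \left(-1305\right) = \frac{2163}{5} \left(-1305\right) = -564543$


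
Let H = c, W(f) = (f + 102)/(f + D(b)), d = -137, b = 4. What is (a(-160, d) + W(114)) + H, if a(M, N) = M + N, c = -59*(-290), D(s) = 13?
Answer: 2135467/127 ≈ 16815.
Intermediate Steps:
W(f) = (102 + f)/(13 + f) (W(f) = (f + 102)/(f + 13) = (102 + f)/(13 + f))
c = 17110
H = 17110
(a(-160, d) + W(114)) + H = ((-160 - 137) + (102 + 114)/(13 + 114)) + 17110 = (-297 + 216/127) + 17110 = -37503/127 + 17110 = 2135467/127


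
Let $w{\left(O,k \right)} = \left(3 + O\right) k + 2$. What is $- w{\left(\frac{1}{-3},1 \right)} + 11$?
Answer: $\frac{19}{3} \approx 6.3333$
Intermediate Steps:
$w{\left(O,k \right)} = 2 + k \left(3 + O\right)$ ($w{\left(O,k \right)} = k \left(3 + O\right) + 2 = 2 + k \left(3 + O\right)$)
$- w{\left(\frac{1}{-3},1 \right)} + 11 = - (2 + 3 \cdot 1 + \frac{1}{-3} \cdot 1) + 11 = - (2 + 3 - \frac{1}{3}) + 11 = \left(-1\right) \frac{14}{3} + 11 = - \frac{14}{3} + 11 = \frac{19}{3}$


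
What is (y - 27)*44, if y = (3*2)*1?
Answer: -924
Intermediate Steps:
y = 6 (y = 6*1 = 6)
(y - 27)*44 = (6 - 27)*44 = -21*44 = -924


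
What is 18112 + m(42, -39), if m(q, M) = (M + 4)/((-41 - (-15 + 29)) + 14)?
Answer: 742627/41 ≈ 18113.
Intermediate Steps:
m(q, M) = -4/41 - M/41 (m(q, M) = (4 + M)/((-41 - 1*14) + 14) = (4 + M)/((-41 - 14) + 14) = (4 + M)/(-55 + 14) = (4 + M)/(-41) = (4 + M)*(-1/41) = -4/41 - M/41)
18112 + m(42, -39) = 18112 + (-4/41 - 1/41*(-39)) = 18112 + (-4/41 + 39/41) = 18112 + 35/41 = 742627/41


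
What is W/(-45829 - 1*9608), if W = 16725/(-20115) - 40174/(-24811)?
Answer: -26209069/1844474972787 ≈ -1.4209e-5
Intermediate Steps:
W = 26209069/33271551 (W = 16725*(-1/20115) - 40174*(-1/24811) = -1115/1341 + 40174/24811 = 26209069/33271551 ≈ 0.78773)
W/(-45829 - 1*9608) = 26209069/(33271551*(-45829 - 1*9608)) = 26209069/(33271551*(-45829 - 9608)) = (26209069/33271551)/(-55437) = (26209069/33271551)*(-1/55437) = -26209069/1844474972787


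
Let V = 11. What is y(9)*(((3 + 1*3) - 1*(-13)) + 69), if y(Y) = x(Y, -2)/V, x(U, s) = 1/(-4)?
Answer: -2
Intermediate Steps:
x(U, s) = -¼
y(Y) = -1/44 (y(Y) = -¼/11 = -¼*1/11 = -1/44)
y(9)*(((3 + 1*3) - 1*(-13)) + 69) = -(((3 + 1*3) - 1*(-13)) + 69)/44 = -(((3 + 3) + 13) + 69)/44 = -((6 + 13) + 69)/44 = -(19 + 69)/44 = -1/44*88 = -2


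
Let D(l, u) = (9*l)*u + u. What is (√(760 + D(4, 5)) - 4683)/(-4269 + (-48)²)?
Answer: 1561/655 - √105/655 ≈ 2.3676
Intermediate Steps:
D(l, u) = u + 9*l*u (D(l, u) = 9*l*u + u = u + 9*l*u)
(√(760 + D(4, 5)) - 4683)/(-4269 + (-48)²) = (√(760 + 5*(1 + 9*4)) - 4683)/(-4269 + (-48)²) = (√(760 + 5*(1 + 36)) - 4683)/(-4269 + 2304) = (√(760 + 5*37) - 4683)/(-1965) = (√(760 + 185) - 4683)*(-1/1965) = (√945 - 4683)*(-1/1965) = (3*√105 - 4683)*(-1/1965) = (-4683 + 3*√105)*(-1/1965) = 1561/655 - √105/655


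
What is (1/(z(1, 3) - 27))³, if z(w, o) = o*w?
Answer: -1/13824 ≈ -7.2338e-5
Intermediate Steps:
(1/(z(1, 3) - 27))³ = (1/(3*1 - 27))³ = (1/(3 - 27))³ = (1/(-24))³ = (-1/24)³ = -1/13824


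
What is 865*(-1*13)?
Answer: -11245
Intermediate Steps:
865*(-1*13) = 865*(-13) = -11245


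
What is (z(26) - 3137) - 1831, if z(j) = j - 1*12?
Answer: -4954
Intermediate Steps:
z(j) = -12 + j (z(j) = j - 12 = -12 + j)
(z(26) - 3137) - 1831 = ((-12 + 26) - 3137) - 1831 = (14 - 3137) - 1831 = -3123 - 1831 = -4954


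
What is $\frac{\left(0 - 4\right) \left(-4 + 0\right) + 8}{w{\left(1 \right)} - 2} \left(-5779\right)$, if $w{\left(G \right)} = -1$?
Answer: $46232$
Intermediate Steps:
$\frac{\left(0 - 4\right) \left(-4 + 0\right) + 8}{w{\left(1 \right)} - 2} \left(-5779\right) = \frac{\left(0 - 4\right) \left(-4 + 0\right) + 8}{-1 - 2} \left(-5779\right) = \frac{\left(-4\right) \left(-4\right) + 8}{-3} \left(-5779\right) = \left(16 + 8\right) \left(- \frac{1}{3}\right) \left(-5779\right) = 24 \left(- \frac{1}{3}\right) \left(-5779\right) = \left(-8\right) \left(-5779\right) = 46232$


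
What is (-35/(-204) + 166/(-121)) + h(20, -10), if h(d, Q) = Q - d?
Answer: -770149/24684 ≈ -31.200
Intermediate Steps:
(-35/(-204) + 166/(-121)) + h(20, -10) = (-35/(-204) + 166/(-121)) + (-10 - 1*20) = (-35*(-1/204) + 166*(-1/121)) + (-10 - 20) = (35/204 - 166/121) - 30 = -29629/24684 - 30 = -770149/24684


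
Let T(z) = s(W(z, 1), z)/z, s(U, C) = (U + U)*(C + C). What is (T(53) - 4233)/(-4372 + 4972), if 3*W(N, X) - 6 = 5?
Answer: -2531/360 ≈ -7.0306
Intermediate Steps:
W(N, X) = 11/3 (W(N, X) = 2 + (⅓)*5 = 2 + 5/3 = 11/3)
s(U, C) = 4*C*U (s(U, C) = (2*U)*(2*C) = 4*C*U)
T(z) = 44/3 (T(z) = (4*z*(11/3))/z = (44*z/3)/z = 44/3)
(T(53) - 4233)/(-4372 + 4972) = (44/3 - 4233)/(-4372 + 4972) = -12655/3/600 = -12655/3*1/600 = -2531/360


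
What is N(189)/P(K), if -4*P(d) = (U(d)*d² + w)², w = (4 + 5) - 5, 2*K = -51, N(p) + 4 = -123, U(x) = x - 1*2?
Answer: 32512/20455578529 ≈ 1.5894e-6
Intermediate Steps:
U(x) = -2 + x (U(x) = x - 2 = -2 + x)
N(p) = -127 (N(p) = -4 - 123 = -127)
K = -51/2 (K = (½)*(-51) = -51/2 ≈ -25.500)
w = 4 (w = 9 - 5 = 4)
P(d) = -(4 + d²*(-2 + d))²/4 (P(d) = -((-2 + d)*d² + 4)²/4 = -(d²*(-2 + d) + 4)²/4 = -(4 + d²*(-2 + d))²/4)
N(189)/P(K) = -127*(-4/(4 + (-51/2)²*(-2 - 51/2))²) = -127*(-4/(4 + (2601/4)*(-55/2))²) = -127*(-4/(4 - 143055/8)²) = -127/((-(-143023/8)²/4)) = -127/((-¼*20455578529/64)) = -127/(-20455578529/256) = -127*(-256/20455578529) = 32512/20455578529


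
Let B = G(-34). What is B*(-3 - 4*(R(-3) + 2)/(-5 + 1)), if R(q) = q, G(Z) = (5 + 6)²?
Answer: -484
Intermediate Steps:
G(Z) = 121 (G(Z) = 11² = 121)
B = 121
B*(-3 - 4*(R(-3) + 2)/(-5 + 1)) = 121*(-3 - 4*(-3 + 2)/(-5 + 1)) = 121*(-3 - (-4)/(-4)) = 121*(-3 - (-4)*(-1)/4) = 121*(-3 - 4*¼) = 121*(-3 - 1) = 121*(-4) = -484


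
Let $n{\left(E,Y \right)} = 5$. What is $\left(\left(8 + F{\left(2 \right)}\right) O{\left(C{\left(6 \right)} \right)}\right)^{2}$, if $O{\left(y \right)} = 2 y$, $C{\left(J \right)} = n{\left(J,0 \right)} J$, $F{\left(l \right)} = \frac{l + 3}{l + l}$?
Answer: $308025$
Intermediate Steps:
$F{\left(l \right)} = \frac{3 + l}{2 l}$
$C{\left(J \right)} = 5 J$
$\left(\left(8 + F{\left(2 \right)}\right) O{\left(C{\left(6 \right)} \right)}\right)^{2} = \left(\left(8 + \frac{3 + 2}{2 \cdot 2}\right) 2 \cdot 5 \cdot 6\right)^{2} = \left(\left(8 + \frac{1}{2} \cdot \frac{1}{2} \cdot 5\right) 2 \cdot 30\right)^{2} = \left(\left(8 + \frac{5}{4}\right) 60\right)^{2} = \left(\frac{37}{4} \cdot 60\right)^{2} = 555^{2} = 308025$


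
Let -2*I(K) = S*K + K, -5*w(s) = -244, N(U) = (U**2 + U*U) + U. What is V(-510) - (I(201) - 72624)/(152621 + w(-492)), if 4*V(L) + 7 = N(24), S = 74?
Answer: 893958211/3053396 ≈ 292.77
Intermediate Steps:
N(U) = U + 2*U**2 (N(U) = (U**2 + U**2) + U = 2*U**2 + U = U + 2*U**2)
w(s) = 244/5 (w(s) = -1/5*(-244) = 244/5)
I(K) = -75*K/2 (I(K) = -(74*K + K)/2 = -75*K/2)
V(L) = 1169/4 (V(L) = -7/4 + (24*(1 + 2*24))/4 = -7/4 + (24*(1 + 48))/4 = -7/4 + (24*49)/4 = -7/4 + (1/4)*1176 = -7/4 + 294 = 1169/4)
V(-510) - (I(201) - 72624)/(152621 + w(-492)) = 1169/4 - (-75/2*201 - 72624)/(152621 + 244/5) = 1169/4 - (-15075/2 - 72624)/763349/5 = 1169/4 - (-160323)*5/(2*763349) = 1169/4 - 1*(-801615/1526698) = 1169/4 + 801615/1526698 = 893958211/3053396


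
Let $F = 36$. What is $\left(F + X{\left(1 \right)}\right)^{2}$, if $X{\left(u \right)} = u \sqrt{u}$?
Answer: $1369$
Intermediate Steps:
$X{\left(u \right)} = u^{\frac{3}{2}}$
$\left(F + X{\left(1 \right)}\right)^{2} = \left(36 + 1^{\frac{3}{2}}\right)^{2} = \left(36 + 1\right)^{2} = 37^{2} = 1369$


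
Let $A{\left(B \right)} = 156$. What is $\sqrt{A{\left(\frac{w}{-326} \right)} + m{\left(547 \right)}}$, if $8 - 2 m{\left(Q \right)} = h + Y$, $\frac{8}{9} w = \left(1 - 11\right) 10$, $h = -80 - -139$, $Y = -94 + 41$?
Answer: $\sqrt{157} \approx 12.53$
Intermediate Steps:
$Y = -53$
$h = 59$ ($h = -80 + 139 = 59$)
$w = - \frac{225}{2}$ ($w = \frac{9 \left(1 - 11\right) 10}{8} = \frac{9 \left(\left(-10\right) 10\right)}{8} = \frac{9}{8} \left(-100\right) = - \frac{225}{2} \approx -112.5$)
$m{\left(Q \right)} = 1$ ($m{\left(Q \right)} = 4 - \frac{59 - 53}{2} = 4 - 3 = 1$)
$\sqrt{A{\left(\frac{w}{-326} \right)} + m{\left(547 \right)}} = \sqrt{156 + 1} = \sqrt{157}$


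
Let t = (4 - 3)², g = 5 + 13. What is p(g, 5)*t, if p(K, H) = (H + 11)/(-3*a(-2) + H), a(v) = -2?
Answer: 16/11 ≈ 1.4545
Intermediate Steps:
g = 18
t = 1 (t = 1² = 1)
p(K, H) = (11 + H)/(6 + H) (p(K, H) = (H + 11)/(-3*(-2) + H) = (11 + H)/(6 + H))
p(g, 5)*t = ((11 + 5)/(6 + 5))*1 = (16/11)*1 = 16/11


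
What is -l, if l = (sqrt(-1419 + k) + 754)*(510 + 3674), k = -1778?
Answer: -3154736 - 4184*I*sqrt(3197) ≈ -3.1547e+6 - 2.3657e+5*I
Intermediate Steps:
l = 3154736 + 4184*I*sqrt(3197) (l = (sqrt(-1419 - 1778) + 754)*(510 + 3674) = (sqrt(-3197) + 754)*4184 = (I*sqrt(3197) + 754)*4184 = (754 + I*sqrt(3197))*4184 = 3154736 + 4184*I*sqrt(3197) ≈ 3.1547e+6 + 2.3657e+5*I)
-l = -(3154736 + 4184*I*sqrt(3197)) = -3154736 - 4184*I*sqrt(3197)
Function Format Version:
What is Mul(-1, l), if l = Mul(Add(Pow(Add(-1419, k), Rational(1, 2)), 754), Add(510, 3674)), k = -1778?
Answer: Add(-3154736, Mul(-4184, I, Pow(3197, Rational(1, 2)))) ≈ Add(-3.1547e+6, Mul(-2.3657e+5, I))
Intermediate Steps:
l = Add(3154736, Mul(4184, I, Pow(3197, Rational(1, 2)))) (l = Mul(Add(Pow(Add(-1419, -1778), Rational(1, 2)), 754), Add(510, 3674)) = Mul(Add(Pow(-3197, Rational(1, 2)), 754), 4184) = Mul(Add(Mul(I, Pow(3197, Rational(1, 2))), 754), 4184) = Mul(Add(754, Mul(I, Pow(3197, Rational(1, 2)))), 4184) = Add(3154736, Mul(4184, I, Pow(3197, Rational(1, 2)))) ≈ Add(3.1547e+6, Mul(2.3657e+5, I)))
Mul(-1, l) = Mul(-1, Add(3154736, Mul(4184, I, Pow(3197, Rational(1, 2))))) = Add(-3154736, Mul(-4184, I, Pow(3197, Rational(1, 2))))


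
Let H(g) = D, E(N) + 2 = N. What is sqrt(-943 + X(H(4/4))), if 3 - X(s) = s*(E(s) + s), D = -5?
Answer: 10*I*sqrt(10) ≈ 31.623*I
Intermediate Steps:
E(N) = -2 + N
H(g) = -5
X(s) = 3 - s*(-2 + 2*s) (X(s) = 3 - s*((-2 + s) + s) = 3 - s*(-2 + 2*s))
sqrt(-943 + X(H(4/4))) = sqrt(-943 + (3 - 1*(-5)**2 - 1*(-5)*(-2 - 5))) = sqrt(-943 + (3 - 1*25 - 1*(-5)*(-7))) = sqrt(-943 + (3 - 25 - 35)) = sqrt(-943 - 57) = sqrt(-1000) = 10*I*sqrt(10)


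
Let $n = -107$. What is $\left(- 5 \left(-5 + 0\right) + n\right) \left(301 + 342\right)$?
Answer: $-52726$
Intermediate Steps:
$\left(- 5 \left(-5 + 0\right) + n\right) \left(301 + 342\right) = \left(- 5 \left(-5 + 0\right) - 107\right) \left(301 + 342\right) = \left(\left(-5\right) \left(-5\right) - 107\right) 643 = \left(25 - 107\right) 643 = \left(-82\right) 643 = -52726$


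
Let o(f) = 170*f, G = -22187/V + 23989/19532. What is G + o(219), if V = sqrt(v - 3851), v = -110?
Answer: 727200349/19532 + 22187*I*sqrt(3961)/3961 ≈ 37231.0 + 352.53*I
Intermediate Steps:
V = I*sqrt(3961) (V = sqrt(-110 - 3851) = sqrt(-3961) = I*sqrt(3961) ≈ 62.936*I)
G = 23989/19532 + 22187*I*sqrt(3961)/3961 (G = -22187*(-I*sqrt(3961)/3961) + 23989/19532 = -(-22187)*I*sqrt(3961)/3961 + 23989*(1/19532) = 22187*I*sqrt(3961)/3961 + 23989/19532 = 23989/19532 + 22187*I*sqrt(3961)/3961 ≈ 1.2282 + 352.53*I)
G + o(219) = (23989/19532 + 22187*I*sqrt(3961)/3961) + 170*219 = (23989/19532 + 22187*I*sqrt(3961)/3961) + 37230 = 727200349/19532 + 22187*I*sqrt(3961)/3961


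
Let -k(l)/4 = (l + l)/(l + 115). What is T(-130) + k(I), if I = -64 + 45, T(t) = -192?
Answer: -2285/12 ≈ -190.42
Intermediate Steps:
I = -19
k(l) = -8*l/(115 + l) (k(l) = -4*(l + l)/(l + 115) = -4*2*l/(115 + l) = -8*l/(115 + l))
T(-130) + k(I) = -192 - 8*(-19)/(115 - 19) = -192 - 8*(-19)/96 = -192 - 8*(-19)*1/96 = -192 + 19/12 = -2285/12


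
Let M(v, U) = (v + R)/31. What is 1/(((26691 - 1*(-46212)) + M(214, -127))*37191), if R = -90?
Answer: 1/2711484237 ≈ 3.6880e-10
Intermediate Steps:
M(v, U) = -90/31 + v/31 (M(v, U) = (v - 90)/31 = (-90 + v)*(1/31) = -90/31 + v/31)
1/(((26691 - 1*(-46212)) + M(214, -127))*37191) = 1/(((26691 - 1*(-46212)) + (-90/31 + (1/31)*214))*37191) = (1/37191)/((26691 + 46212) + (-90/31 + 214/31)) = (1/37191)/(72903 + 4) = (1/37191)/72907 = (1/72907)*(1/37191) = 1/2711484237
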